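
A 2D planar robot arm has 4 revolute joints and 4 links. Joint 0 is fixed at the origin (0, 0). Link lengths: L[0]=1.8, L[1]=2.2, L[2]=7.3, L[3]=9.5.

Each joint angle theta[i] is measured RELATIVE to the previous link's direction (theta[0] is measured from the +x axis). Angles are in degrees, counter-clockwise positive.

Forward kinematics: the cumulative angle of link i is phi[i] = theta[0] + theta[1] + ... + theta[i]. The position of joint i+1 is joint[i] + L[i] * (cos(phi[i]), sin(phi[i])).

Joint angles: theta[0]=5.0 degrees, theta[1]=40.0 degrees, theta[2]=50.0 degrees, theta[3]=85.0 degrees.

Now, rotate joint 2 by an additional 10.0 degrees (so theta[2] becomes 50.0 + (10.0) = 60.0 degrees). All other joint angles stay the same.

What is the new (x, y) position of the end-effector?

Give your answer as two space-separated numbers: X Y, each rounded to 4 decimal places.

Answer: -7.8963 7.1141

Derivation:
joint[0] = (0.0000, 0.0000)  (base)
link 0: phi[0] = 5 = 5 deg
  cos(5 deg) = 0.9962, sin(5 deg) = 0.0872
  joint[1] = (0.0000, 0.0000) + 1.8 * (0.9962, 0.0872) = (0.0000 + 1.7932, 0.0000 + 0.1569) = (1.7932, 0.1569)
link 1: phi[1] = 5 + 40 = 45 deg
  cos(45 deg) = 0.7071, sin(45 deg) = 0.7071
  joint[2] = (1.7932, 0.1569) + 2.2 * (0.7071, 0.7071) = (1.7932 + 1.5556, 0.1569 + 1.5556) = (3.3488, 1.7125)
link 2: phi[2] = 5 + 40 + 60 = 105 deg
  cos(105 deg) = -0.2588, sin(105 deg) = 0.9659
  joint[3] = (3.3488, 1.7125) + 7.3 * (-0.2588, 0.9659) = (3.3488 + -1.8894, 1.7125 + 7.0513) = (1.4594, 8.7638)
link 3: phi[3] = 5 + 40 + 60 + 85 = 190 deg
  cos(190 deg) = -0.9848, sin(190 deg) = -0.1736
  joint[4] = (1.4594, 8.7638) + 9.5 * (-0.9848, -0.1736) = (1.4594 + -9.3557, 8.7638 + -1.6497) = (-7.8963, 7.1141)
End effector: (-7.8963, 7.1141)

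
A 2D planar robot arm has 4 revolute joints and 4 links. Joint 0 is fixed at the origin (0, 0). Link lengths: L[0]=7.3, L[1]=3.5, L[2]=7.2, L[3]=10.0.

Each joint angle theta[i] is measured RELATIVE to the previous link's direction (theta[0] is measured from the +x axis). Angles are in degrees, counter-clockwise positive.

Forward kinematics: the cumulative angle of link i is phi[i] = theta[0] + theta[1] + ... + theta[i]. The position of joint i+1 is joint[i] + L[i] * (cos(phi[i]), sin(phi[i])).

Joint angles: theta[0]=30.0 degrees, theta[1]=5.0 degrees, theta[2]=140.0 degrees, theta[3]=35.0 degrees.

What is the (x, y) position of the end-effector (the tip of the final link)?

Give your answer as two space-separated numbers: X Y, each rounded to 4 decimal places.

joint[0] = (0.0000, 0.0000)  (base)
link 0: phi[0] = 30 = 30 deg
  cos(30 deg) = 0.8660, sin(30 deg) = 0.5000
  joint[1] = (0.0000, 0.0000) + 7.3 * (0.8660, 0.5000) = (0.0000 + 6.3220, 0.0000 + 3.6500) = (6.3220, 3.6500)
link 1: phi[1] = 30 + 5 = 35 deg
  cos(35 deg) = 0.8192, sin(35 deg) = 0.5736
  joint[2] = (6.3220, 3.6500) + 3.5 * (0.8192, 0.5736) = (6.3220 + 2.8670, 3.6500 + 2.0075) = (9.1890, 5.6575)
link 2: phi[2] = 30 + 5 + 140 = 175 deg
  cos(175 deg) = -0.9962, sin(175 deg) = 0.0872
  joint[3] = (9.1890, 5.6575) + 7.2 * (-0.9962, 0.0872) = (9.1890 + -7.1726, 5.6575 + 0.6275) = (2.0164, 6.2850)
link 3: phi[3] = 30 + 5 + 140 + 35 = 210 deg
  cos(210 deg) = -0.8660, sin(210 deg) = -0.5000
  joint[4] = (2.0164, 6.2850) + 10 * (-0.8660, -0.5000) = (2.0164 + -8.6603, 6.2850 + -5.0000) = (-6.6438, 1.2850)
End effector: (-6.6438, 1.2850)

Answer: -6.6438 1.2850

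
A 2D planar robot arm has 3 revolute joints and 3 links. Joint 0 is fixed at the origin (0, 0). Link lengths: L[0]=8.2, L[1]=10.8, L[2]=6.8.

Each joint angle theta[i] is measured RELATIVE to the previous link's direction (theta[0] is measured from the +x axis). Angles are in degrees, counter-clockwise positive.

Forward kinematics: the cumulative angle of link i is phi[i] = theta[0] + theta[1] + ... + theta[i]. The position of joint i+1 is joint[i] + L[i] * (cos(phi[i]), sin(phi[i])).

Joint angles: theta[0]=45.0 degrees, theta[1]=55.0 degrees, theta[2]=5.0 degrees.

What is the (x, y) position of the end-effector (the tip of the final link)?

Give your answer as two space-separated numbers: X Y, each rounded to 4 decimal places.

Answer: 2.1629 23.0025

Derivation:
joint[0] = (0.0000, 0.0000)  (base)
link 0: phi[0] = 45 = 45 deg
  cos(45 deg) = 0.7071, sin(45 deg) = 0.7071
  joint[1] = (0.0000, 0.0000) + 8.2 * (0.7071, 0.7071) = (0.0000 + 5.7983, 0.0000 + 5.7983) = (5.7983, 5.7983)
link 1: phi[1] = 45 + 55 = 100 deg
  cos(100 deg) = -0.1736, sin(100 deg) = 0.9848
  joint[2] = (5.7983, 5.7983) + 10.8 * (-0.1736, 0.9848) = (5.7983 + -1.8754, 5.7983 + 10.6359) = (3.9229, 16.4342)
link 2: phi[2] = 45 + 55 + 5 = 105 deg
  cos(105 deg) = -0.2588, sin(105 deg) = 0.9659
  joint[3] = (3.9229, 16.4342) + 6.8 * (-0.2588, 0.9659) = (3.9229 + -1.7600, 16.4342 + 6.5683) = (2.1629, 23.0025)
End effector: (2.1629, 23.0025)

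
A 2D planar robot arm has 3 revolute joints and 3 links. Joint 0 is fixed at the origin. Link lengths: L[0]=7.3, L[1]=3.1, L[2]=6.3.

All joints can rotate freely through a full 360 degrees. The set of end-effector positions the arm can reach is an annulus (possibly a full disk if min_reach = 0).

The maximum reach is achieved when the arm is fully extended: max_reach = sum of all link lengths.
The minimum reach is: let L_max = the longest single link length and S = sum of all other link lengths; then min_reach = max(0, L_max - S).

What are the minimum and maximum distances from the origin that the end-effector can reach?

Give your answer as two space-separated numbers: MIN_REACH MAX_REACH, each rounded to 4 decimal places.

Link lengths: [7.3, 3.1, 6.3]
max_reach = 7.3 + 3.1 + 6.3 = 16.7
L_max = max([7.3, 3.1, 6.3]) = 7.3
S (sum of others) = 16.7 - 7.3 = 9.4
min_reach = max(0, 7.3 - 9.4) = max(0, -2.1) = 0

Answer: 0.0000 16.7000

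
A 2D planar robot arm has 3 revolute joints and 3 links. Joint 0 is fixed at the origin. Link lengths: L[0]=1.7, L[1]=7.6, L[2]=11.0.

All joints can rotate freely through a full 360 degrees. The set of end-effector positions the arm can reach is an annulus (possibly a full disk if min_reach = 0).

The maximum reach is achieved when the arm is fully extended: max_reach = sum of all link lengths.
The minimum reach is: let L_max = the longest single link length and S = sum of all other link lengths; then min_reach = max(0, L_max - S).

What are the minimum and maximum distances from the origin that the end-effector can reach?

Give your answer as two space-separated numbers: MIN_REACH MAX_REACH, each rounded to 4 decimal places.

Link lengths: [1.7, 7.6, 11.0]
max_reach = 1.7 + 7.6 + 11 = 20.3
L_max = max([1.7, 7.6, 11.0]) = 11
S (sum of others) = 20.3 - 11 = 9.3
min_reach = max(0, 11 - 9.3) = max(0, 1.7) = 1.7

Answer: 1.7000 20.3000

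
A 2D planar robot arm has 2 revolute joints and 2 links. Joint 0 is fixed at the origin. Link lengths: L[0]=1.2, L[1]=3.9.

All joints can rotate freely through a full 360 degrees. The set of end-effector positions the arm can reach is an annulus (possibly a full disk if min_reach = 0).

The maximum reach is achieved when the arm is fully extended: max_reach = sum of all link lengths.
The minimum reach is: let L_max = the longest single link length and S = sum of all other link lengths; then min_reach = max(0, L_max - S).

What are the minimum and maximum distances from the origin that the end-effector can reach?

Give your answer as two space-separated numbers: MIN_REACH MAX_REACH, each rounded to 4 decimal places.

Answer: 2.7000 5.1000

Derivation:
Link lengths: [1.2, 3.9]
max_reach = 1.2 + 3.9 = 5.1
L_max = max([1.2, 3.9]) = 3.9
S (sum of others) = 5.1 - 3.9 = 1.2
min_reach = max(0, 3.9 - 1.2) = max(0, 2.7) = 2.7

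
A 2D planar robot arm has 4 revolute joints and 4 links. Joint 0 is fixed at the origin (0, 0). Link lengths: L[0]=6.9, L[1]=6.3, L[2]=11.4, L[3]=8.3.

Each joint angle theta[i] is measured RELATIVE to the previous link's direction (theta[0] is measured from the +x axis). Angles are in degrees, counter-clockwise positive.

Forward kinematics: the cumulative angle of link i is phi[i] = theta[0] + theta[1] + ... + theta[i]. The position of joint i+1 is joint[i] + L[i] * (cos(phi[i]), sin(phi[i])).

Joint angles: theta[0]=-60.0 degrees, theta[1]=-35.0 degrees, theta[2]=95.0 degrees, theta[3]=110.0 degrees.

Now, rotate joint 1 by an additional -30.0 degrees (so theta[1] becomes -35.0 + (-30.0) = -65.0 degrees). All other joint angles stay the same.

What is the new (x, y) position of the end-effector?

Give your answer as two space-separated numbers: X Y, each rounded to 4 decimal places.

Answer: 11.1504 -8.6623

Derivation:
joint[0] = (0.0000, 0.0000)  (base)
link 0: phi[0] = -60 = -60 deg
  cos(-60 deg) = 0.5000, sin(-60 deg) = -0.8660
  joint[1] = (0.0000, 0.0000) + 6.9 * (0.5000, -0.8660) = (0.0000 + 3.4500, 0.0000 + -5.9756) = (3.4500, -5.9756)
link 1: phi[1] = -60 + -65 = -125 deg
  cos(-125 deg) = -0.5736, sin(-125 deg) = -0.8192
  joint[2] = (3.4500, -5.9756) + 6.3 * (-0.5736, -0.8192) = (3.4500 + -3.6135, -5.9756 + -5.1607) = (-0.1635, -11.1362)
link 2: phi[2] = -60 + -65 + 95 = -30 deg
  cos(-30 deg) = 0.8660, sin(-30 deg) = -0.5000
  joint[3] = (-0.1635, -11.1362) + 11.4 * (0.8660, -0.5000) = (-0.1635 + 9.8727, -11.1362 + -5.7000) = (9.7092, -16.8362)
link 3: phi[3] = -60 + -65 + 95 + 110 = 80 deg
  cos(80 deg) = 0.1736, sin(80 deg) = 0.9848
  joint[4] = (9.7092, -16.8362) + 8.3 * (0.1736, 0.9848) = (9.7092 + 1.4413, -16.8362 + 8.1739) = (11.1504, -8.6623)
End effector: (11.1504, -8.6623)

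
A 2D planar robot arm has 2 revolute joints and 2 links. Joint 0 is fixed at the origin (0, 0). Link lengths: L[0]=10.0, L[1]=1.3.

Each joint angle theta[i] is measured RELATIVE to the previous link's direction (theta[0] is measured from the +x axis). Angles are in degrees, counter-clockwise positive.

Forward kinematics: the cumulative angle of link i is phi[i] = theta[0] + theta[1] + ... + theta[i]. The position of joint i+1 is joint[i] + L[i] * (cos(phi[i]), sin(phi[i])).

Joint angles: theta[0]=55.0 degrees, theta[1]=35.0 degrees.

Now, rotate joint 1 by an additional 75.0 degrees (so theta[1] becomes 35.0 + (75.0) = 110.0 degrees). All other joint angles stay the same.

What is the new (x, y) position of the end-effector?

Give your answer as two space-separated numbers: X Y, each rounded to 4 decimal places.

Answer: 4.4801 8.5280

Derivation:
joint[0] = (0.0000, 0.0000)  (base)
link 0: phi[0] = 55 = 55 deg
  cos(55 deg) = 0.5736, sin(55 deg) = 0.8192
  joint[1] = (0.0000, 0.0000) + 10 * (0.5736, 0.8192) = (0.0000 + 5.7358, 0.0000 + 8.1915) = (5.7358, 8.1915)
link 1: phi[1] = 55 + 110 = 165 deg
  cos(165 deg) = -0.9659, sin(165 deg) = 0.2588
  joint[2] = (5.7358, 8.1915) + 1.3 * (-0.9659, 0.2588) = (5.7358 + -1.2557, 8.1915 + 0.3365) = (4.4801, 8.5280)
End effector: (4.4801, 8.5280)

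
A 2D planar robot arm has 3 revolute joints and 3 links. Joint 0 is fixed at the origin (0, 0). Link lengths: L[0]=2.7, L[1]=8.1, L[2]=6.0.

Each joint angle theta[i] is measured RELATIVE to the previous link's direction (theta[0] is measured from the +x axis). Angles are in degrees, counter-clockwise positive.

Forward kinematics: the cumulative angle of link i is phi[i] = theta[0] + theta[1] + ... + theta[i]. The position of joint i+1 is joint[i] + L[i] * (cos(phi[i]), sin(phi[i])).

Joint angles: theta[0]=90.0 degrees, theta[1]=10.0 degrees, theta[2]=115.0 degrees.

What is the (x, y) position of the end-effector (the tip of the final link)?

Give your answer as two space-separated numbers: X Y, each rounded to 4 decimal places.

joint[0] = (0.0000, 0.0000)  (base)
link 0: phi[0] = 90 = 90 deg
  cos(90 deg) = 0.0000, sin(90 deg) = 1.0000
  joint[1] = (0.0000, 0.0000) + 2.7 * (0.0000, 1.0000) = (0.0000 + 0.0000, 0.0000 + 2.7000) = (0.0000, 2.7000)
link 1: phi[1] = 90 + 10 = 100 deg
  cos(100 deg) = -0.1736, sin(100 deg) = 0.9848
  joint[2] = (0.0000, 2.7000) + 8.1 * (-0.1736, 0.9848) = (0.0000 + -1.4066, 2.7000 + 7.9769) = (-1.4066, 10.6769)
link 2: phi[2] = 90 + 10 + 115 = 215 deg
  cos(215 deg) = -0.8192, sin(215 deg) = -0.5736
  joint[3] = (-1.4066, 10.6769) + 6 * (-0.8192, -0.5736) = (-1.4066 + -4.9149, 10.6769 + -3.4415) = (-6.3215, 7.2355)
End effector: (-6.3215, 7.2355)

Answer: -6.3215 7.2355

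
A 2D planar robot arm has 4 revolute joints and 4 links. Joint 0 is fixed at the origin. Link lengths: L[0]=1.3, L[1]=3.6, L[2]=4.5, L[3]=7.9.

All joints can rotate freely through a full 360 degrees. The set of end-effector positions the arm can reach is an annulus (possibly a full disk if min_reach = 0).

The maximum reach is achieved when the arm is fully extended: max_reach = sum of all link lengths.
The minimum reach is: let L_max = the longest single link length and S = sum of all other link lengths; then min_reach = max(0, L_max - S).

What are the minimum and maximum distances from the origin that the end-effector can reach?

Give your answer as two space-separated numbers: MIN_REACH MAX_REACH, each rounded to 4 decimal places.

Link lengths: [1.3, 3.6, 4.5, 7.9]
max_reach = 1.3 + 3.6 + 4.5 + 7.9 = 17.3
L_max = max([1.3, 3.6, 4.5, 7.9]) = 7.9
S (sum of others) = 17.3 - 7.9 = 9.4
min_reach = max(0, 7.9 - 9.4) = max(0, -1.5) = 0

Answer: 0.0000 17.3000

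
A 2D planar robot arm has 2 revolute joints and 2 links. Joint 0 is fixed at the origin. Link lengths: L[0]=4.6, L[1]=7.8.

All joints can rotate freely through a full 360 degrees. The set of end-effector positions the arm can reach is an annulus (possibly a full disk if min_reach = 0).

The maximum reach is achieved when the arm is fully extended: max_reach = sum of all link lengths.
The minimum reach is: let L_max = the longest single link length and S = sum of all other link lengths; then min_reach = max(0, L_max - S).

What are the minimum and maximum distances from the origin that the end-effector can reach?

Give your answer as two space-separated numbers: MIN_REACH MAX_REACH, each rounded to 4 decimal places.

Answer: 3.2000 12.4000

Derivation:
Link lengths: [4.6, 7.8]
max_reach = 4.6 + 7.8 = 12.4
L_max = max([4.6, 7.8]) = 7.8
S (sum of others) = 12.4 - 7.8 = 4.6
min_reach = max(0, 7.8 - 4.6) = max(0, 3.2) = 3.2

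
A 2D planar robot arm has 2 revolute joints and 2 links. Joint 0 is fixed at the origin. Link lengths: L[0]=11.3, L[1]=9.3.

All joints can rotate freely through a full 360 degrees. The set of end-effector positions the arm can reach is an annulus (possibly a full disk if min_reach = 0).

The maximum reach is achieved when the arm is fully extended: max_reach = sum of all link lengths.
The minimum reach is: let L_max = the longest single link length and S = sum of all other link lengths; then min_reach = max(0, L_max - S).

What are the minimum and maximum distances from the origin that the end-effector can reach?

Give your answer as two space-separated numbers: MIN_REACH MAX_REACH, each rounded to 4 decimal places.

Answer: 2.0000 20.6000

Derivation:
Link lengths: [11.3, 9.3]
max_reach = 11.3 + 9.3 = 20.6
L_max = max([11.3, 9.3]) = 11.3
S (sum of others) = 20.6 - 11.3 = 9.3
min_reach = max(0, 11.3 - 9.3) = max(0, 2) = 2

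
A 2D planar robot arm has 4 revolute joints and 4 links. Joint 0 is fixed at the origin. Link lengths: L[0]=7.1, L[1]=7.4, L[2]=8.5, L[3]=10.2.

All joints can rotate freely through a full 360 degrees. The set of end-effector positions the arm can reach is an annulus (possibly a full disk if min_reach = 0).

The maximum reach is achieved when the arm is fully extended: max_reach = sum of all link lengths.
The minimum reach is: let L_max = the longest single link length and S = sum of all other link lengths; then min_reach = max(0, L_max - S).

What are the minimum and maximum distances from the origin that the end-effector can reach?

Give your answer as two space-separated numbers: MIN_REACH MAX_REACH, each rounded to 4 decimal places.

Link lengths: [7.1, 7.4, 8.5, 10.2]
max_reach = 7.1 + 7.4 + 8.5 + 10.2 = 33.2
L_max = max([7.1, 7.4, 8.5, 10.2]) = 10.2
S (sum of others) = 33.2 - 10.2 = 23
min_reach = max(0, 10.2 - 23) = max(0, -12.8) = 0

Answer: 0.0000 33.2000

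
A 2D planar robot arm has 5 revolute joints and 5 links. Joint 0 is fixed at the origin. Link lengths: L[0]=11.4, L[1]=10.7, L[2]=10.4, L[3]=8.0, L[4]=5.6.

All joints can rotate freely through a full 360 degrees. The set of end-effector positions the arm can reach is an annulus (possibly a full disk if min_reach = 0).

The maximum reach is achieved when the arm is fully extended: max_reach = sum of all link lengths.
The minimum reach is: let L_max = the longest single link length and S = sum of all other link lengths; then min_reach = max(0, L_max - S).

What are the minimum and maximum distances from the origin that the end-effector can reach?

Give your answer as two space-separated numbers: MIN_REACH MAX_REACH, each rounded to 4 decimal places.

Answer: 0.0000 46.1000

Derivation:
Link lengths: [11.4, 10.7, 10.4, 8.0, 5.6]
max_reach = 11.4 + 10.7 + 10.4 + 8 + 5.6 = 46.1
L_max = max([11.4, 10.7, 10.4, 8.0, 5.6]) = 11.4
S (sum of others) = 46.1 - 11.4 = 34.7
min_reach = max(0, 11.4 - 34.7) = max(0, -23.3) = 0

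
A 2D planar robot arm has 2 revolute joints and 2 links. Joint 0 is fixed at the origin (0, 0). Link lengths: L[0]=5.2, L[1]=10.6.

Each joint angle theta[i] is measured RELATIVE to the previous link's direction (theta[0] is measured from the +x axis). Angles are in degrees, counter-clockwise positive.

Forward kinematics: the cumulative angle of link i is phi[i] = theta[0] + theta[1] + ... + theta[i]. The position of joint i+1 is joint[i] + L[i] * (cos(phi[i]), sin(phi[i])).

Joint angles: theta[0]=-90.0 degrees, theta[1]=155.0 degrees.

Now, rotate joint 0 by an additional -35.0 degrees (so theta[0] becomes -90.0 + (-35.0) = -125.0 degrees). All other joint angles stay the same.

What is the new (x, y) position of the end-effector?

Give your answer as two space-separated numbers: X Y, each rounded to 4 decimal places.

Answer: 6.1973 1.0404

Derivation:
joint[0] = (0.0000, 0.0000)  (base)
link 0: phi[0] = -125 = -125 deg
  cos(-125 deg) = -0.5736, sin(-125 deg) = -0.8192
  joint[1] = (0.0000, 0.0000) + 5.2 * (-0.5736, -0.8192) = (0.0000 + -2.9826, 0.0000 + -4.2596) = (-2.9826, -4.2596)
link 1: phi[1] = -125 + 155 = 30 deg
  cos(30 deg) = 0.8660, sin(30 deg) = 0.5000
  joint[2] = (-2.9826, -4.2596) + 10.6 * (0.8660, 0.5000) = (-2.9826 + 9.1799, -4.2596 + 5.3000) = (6.1973, 1.0404)
End effector: (6.1973, 1.0404)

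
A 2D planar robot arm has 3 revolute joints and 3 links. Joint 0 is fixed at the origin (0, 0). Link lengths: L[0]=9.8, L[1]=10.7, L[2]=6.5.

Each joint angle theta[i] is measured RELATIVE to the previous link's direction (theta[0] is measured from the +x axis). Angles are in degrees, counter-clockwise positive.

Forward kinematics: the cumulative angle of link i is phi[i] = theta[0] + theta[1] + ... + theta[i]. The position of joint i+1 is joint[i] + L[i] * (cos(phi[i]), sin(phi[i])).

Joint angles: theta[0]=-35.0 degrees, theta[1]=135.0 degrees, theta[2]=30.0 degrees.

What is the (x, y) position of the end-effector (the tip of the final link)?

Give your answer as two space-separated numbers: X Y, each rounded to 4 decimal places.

Answer: 1.9915 9.8957

Derivation:
joint[0] = (0.0000, 0.0000)  (base)
link 0: phi[0] = -35 = -35 deg
  cos(-35 deg) = 0.8192, sin(-35 deg) = -0.5736
  joint[1] = (0.0000, 0.0000) + 9.8 * (0.8192, -0.5736) = (0.0000 + 8.0277, 0.0000 + -5.6210) = (8.0277, -5.6210)
link 1: phi[1] = -35 + 135 = 100 deg
  cos(100 deg) = -0.1736, sin(100 deg) = 0.9848
  joint[2] = (8.0277, -5.6210) + 10.7 * (-0.1736, 0.9848) = (8.0277 + -1.8580, -5.6210 + 10.5374) = (6.1697, 4.9164)
link 2: phi[2] = -35 + 135 + 30 = 130 deg
  cos(130 deg) = -0.6428, sin(130 deg) = 0.7660
  joint[3] = (6.1697, 4.9164) + 6.5 * (-0.6428, 0.7660) = (6.1697 + -4.1781, 4.9164 + 4.9793) = (1.9915, 9.8957)
End effector: (1.9915, 9.8957)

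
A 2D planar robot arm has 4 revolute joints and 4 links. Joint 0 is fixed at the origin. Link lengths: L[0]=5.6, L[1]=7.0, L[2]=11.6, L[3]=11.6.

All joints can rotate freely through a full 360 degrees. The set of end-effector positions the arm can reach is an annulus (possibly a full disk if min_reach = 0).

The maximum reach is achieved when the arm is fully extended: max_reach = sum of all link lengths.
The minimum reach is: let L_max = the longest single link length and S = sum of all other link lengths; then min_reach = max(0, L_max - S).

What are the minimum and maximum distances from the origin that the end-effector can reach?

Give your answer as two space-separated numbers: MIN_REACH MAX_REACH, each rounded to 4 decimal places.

Answer: 0.0000 35.8000

Derivation:
Link lengths: [5.6, 7.0, 11.6, 11.6]
max_reach = 5.6 + 7 + 11.6 + 11.6 = 35.8
L_max = max([5.6, 7.0, 11.6, 11.6]) = 11.6
S (sum of others) = 35.8 - 11.6 = 24.2
min_reach = max(0, 11.6 - 24.2) = max(0, -12.6) = 0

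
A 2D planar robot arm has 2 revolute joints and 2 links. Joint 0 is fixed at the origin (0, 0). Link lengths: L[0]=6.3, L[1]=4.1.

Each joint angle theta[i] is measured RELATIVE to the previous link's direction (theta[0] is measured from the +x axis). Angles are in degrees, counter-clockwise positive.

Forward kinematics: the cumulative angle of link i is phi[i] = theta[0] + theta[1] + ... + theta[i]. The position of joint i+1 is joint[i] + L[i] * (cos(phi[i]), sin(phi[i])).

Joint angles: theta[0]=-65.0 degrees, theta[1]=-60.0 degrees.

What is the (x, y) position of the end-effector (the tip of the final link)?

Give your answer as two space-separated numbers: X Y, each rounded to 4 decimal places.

joint[0] = (0.0000, 0.0000)  (base)
link 0: phi[0] = -65 = -65 deg
  cos(-65 deg) = 0.4226, sin(-65 deg) = -0.9063
  joint[1] = (0.0000, 0.0000) + 6.3 * (0.4226, -0.9063) = (0.0000 + 2.6625, 0.0000 + -5.7097) = (2.6625, -5.7097)
link 1: phi[1] = -65 + -60 = -125 deg
  cos(-125 deg) = -0.5736, sin(-125 deg) = -0.8192
  joint[2] = (2.6625, -5.7097) + 4.1 * (-0.5736, -0.8192) = (2.6625 + -2.3517, -5.7097 + -3.3585) = (0.3108, -9.0683)
End effector: (0.3108, -9.0683)

Answer: 0.3108 -9.0683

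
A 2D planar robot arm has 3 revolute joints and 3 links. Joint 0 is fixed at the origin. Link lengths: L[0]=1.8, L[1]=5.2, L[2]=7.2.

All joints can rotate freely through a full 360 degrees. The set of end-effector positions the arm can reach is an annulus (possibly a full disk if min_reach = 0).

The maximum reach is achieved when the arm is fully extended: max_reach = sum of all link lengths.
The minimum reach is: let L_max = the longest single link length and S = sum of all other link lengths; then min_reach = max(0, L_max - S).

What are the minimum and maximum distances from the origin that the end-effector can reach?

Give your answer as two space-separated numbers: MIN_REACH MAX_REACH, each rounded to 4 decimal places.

Answer: 0.2000 14.2000

Derivation:
Link lengths: [1.8, 5.2, 7.2]
max_reach = 1.8 + 5.2 + 7.2 = 14.2
L_max = max([1.8, 5.2, 7.2]) = 7.2
S (sum of others) = 14.2 - 7.2 = 7
min_reach = max(0, 7.2 - 7) = max(0, 0.2) = 0.2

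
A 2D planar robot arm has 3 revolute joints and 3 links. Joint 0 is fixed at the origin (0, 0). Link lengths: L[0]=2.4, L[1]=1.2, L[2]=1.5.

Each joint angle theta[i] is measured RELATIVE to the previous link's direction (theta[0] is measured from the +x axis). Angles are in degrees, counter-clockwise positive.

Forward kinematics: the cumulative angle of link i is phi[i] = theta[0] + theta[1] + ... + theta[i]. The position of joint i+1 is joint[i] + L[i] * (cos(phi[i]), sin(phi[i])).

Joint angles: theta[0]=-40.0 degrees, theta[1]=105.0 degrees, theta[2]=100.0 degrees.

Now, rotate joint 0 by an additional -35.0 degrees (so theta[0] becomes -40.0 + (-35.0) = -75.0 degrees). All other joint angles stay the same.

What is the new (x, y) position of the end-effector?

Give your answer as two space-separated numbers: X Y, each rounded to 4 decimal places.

Answer: 0.6962 -0.5692

Derivation:
joint[0] = (0.0000, 0.0000)  (base)
link 0: phi[0] = -75 = -75 deg
  cos(-75 deg) = 0.2588, sin(-75 deg) = -0.9659
  joint[1] = (0.0000, 0.0000) + 2.4 * (0.2588, -0.9659) = (0.0000 + 0.6212, 0.0000 + -2.3182) = (0.6212, -2.3182)
link 1: phi[1] = -75 + 105 = 30 deg
  cos(30 deg) = 0.8660, sin(30 deg) = 0.5000
  joint[2] = (0.6212, -2.3182) + 1.2 * (0.8660, 0.5000) = (0.6212 + 1.0392, -2.3182 + 0.6000) = (1.6604, -1.7182)
link 2: phi[2] = -75 + 105 + 100 = 130 deg
  cos(130 deg) = -0.6428, sin(130 deg) = 0.7660
  joint[3] = (1.6604, -1.7182) + 1.5 * (-0.6428, 0.7660) = (1.6604 + -0.9642, -1.7182 + 1.1491) = (0.6962, -0.5692)
End effector: (0.6962, -0.5692)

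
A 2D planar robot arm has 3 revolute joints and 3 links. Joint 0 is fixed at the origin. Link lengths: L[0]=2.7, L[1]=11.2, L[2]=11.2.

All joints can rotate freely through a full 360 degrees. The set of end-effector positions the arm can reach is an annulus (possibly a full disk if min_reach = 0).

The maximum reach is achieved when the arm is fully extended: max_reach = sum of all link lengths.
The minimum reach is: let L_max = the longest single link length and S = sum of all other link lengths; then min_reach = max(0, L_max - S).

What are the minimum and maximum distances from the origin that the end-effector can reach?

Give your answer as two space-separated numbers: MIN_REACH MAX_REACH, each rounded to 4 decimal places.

Link lengths: [2.7, 11.2, 11.2]
max_reach = 2.7 + 11.2 + 11.2 = 25.1
L_max = max([2.7, 11.2, 11.2]) = 11.2
S (sum of others) = 25.1 - 11.2 = 13.9
min_reach = max(0, 11.2 - 13.9) = max(0, -2.7) = 0

Answer: 0.0000 25.1000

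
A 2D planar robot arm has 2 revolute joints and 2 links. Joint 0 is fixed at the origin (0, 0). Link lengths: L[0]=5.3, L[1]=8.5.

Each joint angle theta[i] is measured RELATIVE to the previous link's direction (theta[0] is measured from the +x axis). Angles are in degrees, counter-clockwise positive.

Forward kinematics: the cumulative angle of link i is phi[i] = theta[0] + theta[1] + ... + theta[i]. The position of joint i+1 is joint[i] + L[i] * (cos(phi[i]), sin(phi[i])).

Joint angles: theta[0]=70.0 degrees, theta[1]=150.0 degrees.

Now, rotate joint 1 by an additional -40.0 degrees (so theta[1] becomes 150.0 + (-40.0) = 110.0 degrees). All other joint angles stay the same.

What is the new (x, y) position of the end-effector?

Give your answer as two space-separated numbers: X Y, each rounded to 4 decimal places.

joint[0] = (0.0000, 0.0000)  (base)
link 0: phi[0] = 70 = 70 deg
  cos(70 deg) = 0.3420, sin(70 deg) = 0.9397
  joint[1] = (0.0000, 0.0000) + 5.3 * (0.3420, 0.9397) = (0.0000 + 1.8127, 0.0000 + 4.9804) = (1.8127, 4.9804)
link 1: phi[1] = 70 + 110 = 180 deg
  cos(180 deg) = -1.0000, sin(180 deg) = 0.0000
  joint[2] = (1.8127, 4.9804) + 8.5 * (-1.0000, 0.0000) = (1.8127 + -8.5000, 4.9804 + 0.0000) = (-6.6873, 4.9804)
End effector: (-6.6873, 4.9804)

Answer: -6.6873 4.9804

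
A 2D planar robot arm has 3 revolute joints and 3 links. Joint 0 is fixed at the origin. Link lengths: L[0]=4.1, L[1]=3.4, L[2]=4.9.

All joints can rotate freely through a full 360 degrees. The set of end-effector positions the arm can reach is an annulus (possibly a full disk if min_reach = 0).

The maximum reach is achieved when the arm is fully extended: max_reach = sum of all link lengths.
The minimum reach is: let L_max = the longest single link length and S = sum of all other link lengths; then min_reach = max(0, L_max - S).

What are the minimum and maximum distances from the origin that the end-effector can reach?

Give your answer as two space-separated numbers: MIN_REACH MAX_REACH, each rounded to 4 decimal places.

Answer: 0.0000 12.4000

Derivation:
Link lengths: [4.1, 3.4, 4.9]
max_reach = 4.1 + 3.4 + 4.9 = 12.4
L_max = max([4.1, 3.4, 4.9]) = 4.9
S (sum of others) = 12.4 - 4.9 = 7.5
min_reach = max(0, 4.9 - 7.5) = max(0, -2.6) = 0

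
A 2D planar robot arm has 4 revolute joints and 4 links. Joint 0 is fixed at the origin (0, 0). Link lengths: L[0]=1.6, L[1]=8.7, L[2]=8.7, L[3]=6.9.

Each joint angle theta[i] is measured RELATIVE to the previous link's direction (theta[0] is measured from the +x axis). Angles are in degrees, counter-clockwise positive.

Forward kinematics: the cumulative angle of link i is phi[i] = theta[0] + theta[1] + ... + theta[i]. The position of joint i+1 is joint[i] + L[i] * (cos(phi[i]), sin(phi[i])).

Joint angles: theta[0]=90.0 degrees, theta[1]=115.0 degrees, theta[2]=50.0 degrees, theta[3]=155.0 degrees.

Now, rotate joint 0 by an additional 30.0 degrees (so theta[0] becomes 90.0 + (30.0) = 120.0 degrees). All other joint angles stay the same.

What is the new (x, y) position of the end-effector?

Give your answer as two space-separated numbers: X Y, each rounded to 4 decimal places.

joint[0] = (0.0000, 0.0000)  (base)
link 0: phi[0] = 120 = 120 deg
  cos(120 deg) = -0.5000, sin(120 deg) = 0.8660
  joint[1] = (0.0000, 0.0000) + 1.6 * (-0.5000, 0.8660) = (0.0000 + -0.8000, 0.0000 + 1.3856) = (-0.8000, 1.3856)
link 1: phi[1] = 120 + 115 = 235 deg
  cos(235 deg) = -0.5736, sin(235 deg) = -0.8192
  joint[2] = (-0.8000, 1.3856) + 8.7 * (-0.5736, -0.8192) = (-0.8000 + -4.9901, 1.3856 + -7.1266) = (-5.7901, -5.7410)
link 2: phi[2] = 120 + 115 + 50 = 285 deg
  cos(285 deg) = 0.2588, sin(285 deg) = -0.9659
  joint[3] = (-5.7901, -5.7410) + 8.7 * (0.2588, -0.9659) = (-5.7901 + 2.2517, -5.7410 + -8.4036) = (-3.5384, -14.1445)
link 3: phi[3] = 120 + 115 + 50 + 155 = 440 deg
  cos(440 deg) = 0.1736, sin(440 deg) = 0.9848
  joint[4] = (-3.5384, -14.1445) + 6.9 * (0.1736, 0.9848) = (-3.5384 + 1.1982, -14.1445 + 6.7952) = (-2.3402, -7.3494)
End effector: (-2.3402, -7.3494)

Answer: -2.3402 -7.3494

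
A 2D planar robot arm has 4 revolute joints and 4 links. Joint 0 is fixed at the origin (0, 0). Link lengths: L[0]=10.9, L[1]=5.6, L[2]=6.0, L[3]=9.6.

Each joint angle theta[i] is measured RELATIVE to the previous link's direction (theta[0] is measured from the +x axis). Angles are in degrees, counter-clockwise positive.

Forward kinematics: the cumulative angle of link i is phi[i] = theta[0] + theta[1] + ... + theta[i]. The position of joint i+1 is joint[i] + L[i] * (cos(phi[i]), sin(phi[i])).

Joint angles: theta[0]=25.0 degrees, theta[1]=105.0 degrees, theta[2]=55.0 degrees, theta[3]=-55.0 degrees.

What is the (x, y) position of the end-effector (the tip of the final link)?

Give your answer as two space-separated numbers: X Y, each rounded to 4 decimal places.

Answer: -5.8688 15.7275

Derivation:
joint[0] = (0.0000, 0.0000)  (base)
link 0: phi[0] = 25 = 25 deg
  cos(25 deg) = 0.9063, sin(25 deg) = 0.4226
  joint[1] = (0.0000, 0.0000) + 10.9 * (0.9063, 0.4226) = (0.0000 + 9.8788, 0.0000 + 4.6065) = (9.8788, 4.6065)
link 1: phi[1] = 25 + 105 = 130 deg
  cos(130 deg) = -0.6428, sin(130 deg) = 0.7660
  joint[2] = (9.8788, 4.6065) + 5.6 * (-0.6428, 0.7660) = (9.8788 + -3.5996, 4.6065 + 4.2898) = (6.2791, 8.8964)
link 2: phi[2] = 25 + 105 + 55 = 185 deg
  cos(185 deg) = -0.9962, sin(185 deg) = -0.0872
  joint[3] = (6.2791, 8.8964) + 6 * (-0.9962, -0.0872) = (6.2791 + -5.9772, 8.8964 + -0.5229) = (0.3020, 8.3735)
link 3: phi[3] = 25 + 105 + 55 + -55 = 130 deg
  cos(130 deg) = -0.6428, sin(130 deg) = 0.7660
  joint[4] = (0.3020, 8.3735) + 9.6 * (-0.6428, 0.7660) = (0.3020 + -6.1708, 8.3735 + 7.3540) = (-5.8688, 15.7275)
End effector: (-5.8688, 15.7275)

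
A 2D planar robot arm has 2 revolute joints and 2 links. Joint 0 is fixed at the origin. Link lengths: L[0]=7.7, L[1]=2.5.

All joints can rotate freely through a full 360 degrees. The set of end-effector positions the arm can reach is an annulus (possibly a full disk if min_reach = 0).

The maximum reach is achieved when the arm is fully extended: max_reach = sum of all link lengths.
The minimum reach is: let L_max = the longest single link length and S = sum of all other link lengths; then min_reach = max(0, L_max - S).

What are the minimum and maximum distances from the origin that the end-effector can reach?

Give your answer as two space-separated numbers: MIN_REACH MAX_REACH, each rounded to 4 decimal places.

Link lengths: [7.7, 2.5]
max_reach = 7.7 + 2.5 = 10.2
L_max = max([7.7, 2.5]) = 7.7
S (sum of others) = 10.2 - 7.7 = 2.5
min_reach = max(0, 7.7 - 2.5) = max(0, 5.2) = 5.2

Answer: 5.2000 10.2000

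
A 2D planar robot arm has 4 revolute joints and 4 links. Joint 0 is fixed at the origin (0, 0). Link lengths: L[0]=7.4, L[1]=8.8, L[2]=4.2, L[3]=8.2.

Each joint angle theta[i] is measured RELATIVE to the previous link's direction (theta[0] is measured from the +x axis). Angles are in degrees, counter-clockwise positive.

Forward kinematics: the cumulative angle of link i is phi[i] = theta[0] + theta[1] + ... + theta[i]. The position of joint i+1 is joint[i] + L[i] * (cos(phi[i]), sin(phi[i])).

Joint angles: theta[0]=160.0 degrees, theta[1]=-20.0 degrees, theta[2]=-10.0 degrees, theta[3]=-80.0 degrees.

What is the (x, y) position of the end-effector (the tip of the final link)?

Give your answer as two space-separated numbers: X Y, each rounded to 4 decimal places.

joint[0] = (0.0000, 0.0000)  (base)
link 0: phi[0] = 160 = 160 deg
  cos(160 deg) = -0.9397, sin(160 deg) = 0.3420
  joint[1] = (0.0000, 0.0000) + 7.4 * (-0.9397, 0.3420) = (0.0000 + -6.9537, 0.0000 + 2.5309) = (-6.9537, 2.5309)
link 1: phi[1] = 160 + -20 = 140 deg
  cos(140 deg) = -0.7660, sin(140 deg) = 0.6428
  joint[2] = (-6.9537, 2.5309) + 8.8 * (-0.7660, 0.6428) = (-6.9537 + -6.7412, 2.5309 + 5.6565) = (-13.6949, 8.1875)
link 2: phi[2] = 160 + -20 + -10 = 130 deg
  cos(130 deg) = -0.6428, sin(130 deg) = 0.7660
  joint[3] = (-13.6949, 8.1875) + 4.2 * (-0.6428, 0.7660) = (-13.6949 + -2.6997, 8.1875 + 3.2174) = (-16.3946, 11.4049)
link 3: phi[3] = 160 + -20 + -10 + -80 = 50 deg
  cos(50 deg) = 0.6428, sin(50 deg) = 0.7660
  joint[4] = (-16.3946, 11.4049) + 8.2 * (0.6428, 0.7660) = (-16.3946 + 5.2709, 11.4049 + 6.2816) = (-11.1238, 17.6864)
End effector: (-11.1238, 17.6864)

Answer: -11.1238 17.6864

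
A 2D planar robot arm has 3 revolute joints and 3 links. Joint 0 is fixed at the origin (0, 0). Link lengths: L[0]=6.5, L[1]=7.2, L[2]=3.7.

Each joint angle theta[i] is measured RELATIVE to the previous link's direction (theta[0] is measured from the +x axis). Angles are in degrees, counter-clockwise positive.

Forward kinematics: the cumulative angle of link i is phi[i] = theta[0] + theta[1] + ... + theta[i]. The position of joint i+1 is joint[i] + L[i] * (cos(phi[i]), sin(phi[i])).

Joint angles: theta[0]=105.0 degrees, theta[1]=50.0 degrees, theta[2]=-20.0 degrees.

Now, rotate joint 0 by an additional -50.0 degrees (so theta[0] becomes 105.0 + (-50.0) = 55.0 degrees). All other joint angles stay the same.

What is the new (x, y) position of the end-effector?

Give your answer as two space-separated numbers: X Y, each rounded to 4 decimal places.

joint[0] = (0.0000, 0.0000)  (base)
link 0: phi[0] = 55 = 55 deg
  cos(55 deg) = 0.5736, sin(55 deg) = 0.8192
  joint[1] = (0.0000, 0.0000) + 6.5 * (0.5736, 0.8192) = (0.0000 + 3.7282, 0.0000 + 5.3245) = (3.7282, 5.3245)
link 1: phi[1] = 55 + 50 = 105 deg
  cos(105 deg) = -0.2588, sin(105 deg) = 0.9659
  joint[2] = (3.7282, 5.3245) + 7.2 * (-0.2588, 0.9659) = (3.7282 + -1.8635, 5.3245 + 6.9547) = (1.8647, 12.2792)
link 2: phi[2] = 55 + 50 + -20 = 85 deg
  cos(85 deg) = 0.0872, sin(85 deg) = 0.9962
  joint[3] = (1.8647, 12.2792) + 3.7 * (0.0872, 0.9962) = (1.8647 + 0.3225, 12.2792 + 3.6859) = (2.1872, 15.9651)
End effector: (2.1872, 15.9651)

Answer: 2.1872 15.9651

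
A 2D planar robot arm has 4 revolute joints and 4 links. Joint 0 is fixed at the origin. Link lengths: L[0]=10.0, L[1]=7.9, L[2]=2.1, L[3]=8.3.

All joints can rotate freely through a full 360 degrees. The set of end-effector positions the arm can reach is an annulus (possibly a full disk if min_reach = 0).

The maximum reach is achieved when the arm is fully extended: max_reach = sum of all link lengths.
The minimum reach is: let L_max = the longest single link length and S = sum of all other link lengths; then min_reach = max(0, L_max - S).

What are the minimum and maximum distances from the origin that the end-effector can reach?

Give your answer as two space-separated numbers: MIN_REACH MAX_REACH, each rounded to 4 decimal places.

Answer: 0.0000 28.3000

Derivation:
Link lengths: [10.0, 7.9, 2.1, 8.3]
max_reach = 10 + 7.9 + 2.1 + 8.3 = 28.3
L_max = max([10.0, 7.9, 2.1, 8.3]) = 10
S (sum of others) = 28.3 - 10 = 18.3
min_reach = max(0, 10 - 18.3) = max(0, -8.3) = 0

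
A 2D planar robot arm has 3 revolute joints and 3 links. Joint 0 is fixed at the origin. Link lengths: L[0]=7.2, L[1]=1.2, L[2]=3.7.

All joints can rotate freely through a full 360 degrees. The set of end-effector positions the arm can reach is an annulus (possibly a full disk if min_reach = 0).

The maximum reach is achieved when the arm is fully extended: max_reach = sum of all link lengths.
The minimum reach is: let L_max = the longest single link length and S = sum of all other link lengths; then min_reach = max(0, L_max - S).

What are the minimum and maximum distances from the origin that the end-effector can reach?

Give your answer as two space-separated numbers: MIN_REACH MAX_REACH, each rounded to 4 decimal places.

Answer: 2.3000 12.1000

Derivation:
Link lengths: [7.2, 1.2, 3.7]
max_reach = 7.2 + 1.2 + 3.7 = 12.1
L_max = max([7.2, 1.2, 3.7]) = 7.2
S (sum of others) = 12.1 - 7.2 = 4.9
min_reach = max(0, 7.2 - 4.9) = max(0, 2.3) = 2.3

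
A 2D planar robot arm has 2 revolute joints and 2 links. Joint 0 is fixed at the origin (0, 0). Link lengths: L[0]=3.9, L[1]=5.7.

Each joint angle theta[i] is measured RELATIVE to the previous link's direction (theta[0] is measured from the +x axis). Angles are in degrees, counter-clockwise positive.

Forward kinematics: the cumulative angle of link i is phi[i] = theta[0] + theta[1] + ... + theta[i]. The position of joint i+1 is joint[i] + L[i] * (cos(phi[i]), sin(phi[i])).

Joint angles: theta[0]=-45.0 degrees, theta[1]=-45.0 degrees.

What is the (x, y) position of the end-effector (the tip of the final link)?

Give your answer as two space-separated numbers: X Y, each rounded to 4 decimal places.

Answer: 2.7577 -8.4577

Derivation:
joint[0] = (0.0000, 0.0000)  (base)
link 0: phi[0] = -45 = -45 deg
  cos(-45 deg) = 0.7071, sin(-45 deg) = -0.7071
  joint[1] = (0.0000, 0.0000) + 3.9 * (0.7071, -0.7071) = (0.0000 + 2.7577, 0.0000 + -2.7577) = (2.7577, -2.7577)
link 1: phi[1] = -45 + -45 = -90 deg
  cos(-90 deg) = 0.0000, sin(-90 deg) = -1.0000
  joint[2] = (2.7577, -2.7577) + 5.7 * (0.0000, -1.0000) = (2.7577 + 0.0000, -2.7577 + -5.7000) = (2.7577, -8.4577)
End effector: (2.7577, -8.4577)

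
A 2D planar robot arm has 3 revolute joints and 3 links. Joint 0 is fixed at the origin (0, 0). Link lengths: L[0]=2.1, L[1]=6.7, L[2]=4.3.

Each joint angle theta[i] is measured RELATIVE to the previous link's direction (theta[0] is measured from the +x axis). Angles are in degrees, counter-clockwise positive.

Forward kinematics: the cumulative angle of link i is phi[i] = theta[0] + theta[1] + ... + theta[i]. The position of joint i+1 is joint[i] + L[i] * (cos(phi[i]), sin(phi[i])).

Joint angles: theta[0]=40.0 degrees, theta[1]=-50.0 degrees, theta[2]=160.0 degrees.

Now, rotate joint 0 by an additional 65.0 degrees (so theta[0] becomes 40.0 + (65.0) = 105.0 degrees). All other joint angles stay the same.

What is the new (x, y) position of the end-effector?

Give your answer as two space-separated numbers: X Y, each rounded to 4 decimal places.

Answer: -0.2229 5.0504

Derivation:
joint[0] = (0.0000, 0.0000)  (base)
link 0: phi[0] = 105 = 105 deg
  cos(105 deg) = -0.2588, sin(105 deg) = 0.9659
  joint[1] = (0.0000, 0.0000) + 2.1 * (-0.2588, 0.9659) = (0.0000 + -0.5435, 0.0000 + 2.0284) = (-0.5435, 2.0284)
link 1: phi[1] = 105 + -50 = 55 deg
  cos(55 deg) = 0.5736, sin(55 deg) = 0.8192
  joint[2] = (-0.5435, 2.0284) + 6.7 * (0.5736, 0.8192) = (-0.5435 + 3.8430, 2.0284 + 5.4883) = (3.2994, 7.5168)
link 2: phi[2] = 105 + -50 + 160 = 215 deg
  cos(215 deg) = -0.8192, sin(215 deg) = -0.5736
  joint[3] = (3.2994, 7.5168) + 4.3 * (-0.8192, -0.5736) = (3.2994 + -3.5224, 7.5168 + -2.4664) = (-0.2229, 5.0504)
End effector: (-0.2229, 5.0504)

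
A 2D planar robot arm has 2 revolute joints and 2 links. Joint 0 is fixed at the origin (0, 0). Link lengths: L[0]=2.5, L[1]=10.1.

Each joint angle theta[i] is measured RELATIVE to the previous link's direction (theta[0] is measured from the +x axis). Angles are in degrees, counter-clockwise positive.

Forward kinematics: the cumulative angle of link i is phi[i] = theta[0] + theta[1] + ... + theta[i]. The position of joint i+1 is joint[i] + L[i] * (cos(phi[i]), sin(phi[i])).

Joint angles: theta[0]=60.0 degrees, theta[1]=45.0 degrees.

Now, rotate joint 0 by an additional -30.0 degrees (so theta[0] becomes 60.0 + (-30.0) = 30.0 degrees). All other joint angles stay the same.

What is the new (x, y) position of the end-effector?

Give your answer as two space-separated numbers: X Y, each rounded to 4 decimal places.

joint[0] = (0.0000, 0.0000)  (base)
link 0: phi[0] = 30 = 30 deg
  cos(30 deg) = 0.8660, sin(30 deg) = 0.5000
  joint[1] = (0.0000, 0.0000) + 2.5 * (0.8660, 0.5000) = (0.0000 + 2.1651, 0.0000 + 1.2500) = (2.1651, 1.2500)
link 1: phi[1] = 30 + 45 = 75 deg
  cos(75 deg) = 0.2588, sin(75 deg) = 0.9659
  joint[2] = (2.1651, 1.2500) + 10.1 * (0.2588, 0.9659) = (2.1651 + 2.6141, 1.2500 + 9.7559) = (4.7791, 11.0059)
End effector: (4.7791, 11.0059)

Answer: 4.7791 11.0059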